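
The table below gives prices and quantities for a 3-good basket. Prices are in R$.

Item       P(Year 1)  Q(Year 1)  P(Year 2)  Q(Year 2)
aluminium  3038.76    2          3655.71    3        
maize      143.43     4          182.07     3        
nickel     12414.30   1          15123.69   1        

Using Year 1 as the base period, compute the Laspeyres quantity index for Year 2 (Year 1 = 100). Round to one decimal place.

Laspeyres quantity index uses base-period prices as weights.
ΣP(Year 1)·Q(Year 2) = 3038.76×3 + 143.43×3 + 12414.30×1 = 9116.28 + 430.29 + 12414.3 = 21960.87
ΣP(Year 1)·Q(Year 1) = 3038.76×2 + 143.43×4 + 12414.30×1 = 6077.52 + 573.72 + 12414.3 = 19065.54
Index = 21960.87 / 19065.54 × 100 = 115.1862

115.2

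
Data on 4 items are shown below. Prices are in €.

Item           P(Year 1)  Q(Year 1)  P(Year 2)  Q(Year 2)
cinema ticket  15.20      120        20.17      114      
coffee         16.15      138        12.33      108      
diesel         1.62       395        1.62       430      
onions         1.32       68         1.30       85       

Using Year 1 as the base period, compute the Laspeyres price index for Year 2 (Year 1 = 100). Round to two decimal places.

Laspeyres price index uses base-period quantities as weights.
ΣP(Year 2)·Q(Year 1) = 20.17×120 + 12.33×138 + 1.62×395 + 1.30×68 = 2420.4 + 1701.54 + 639.9 + 88.4 = 4850.24
ΣP(Year 1)·Q(Year 1) = 15.20×120 + 16.15×138 + 1.62×395 + 1.32×68 = 1824 + 2228.7 + 639.9 + 89.76 = 4782.36
Index = 4850.24 / 4782.36 × 100 = 101.4194

101.42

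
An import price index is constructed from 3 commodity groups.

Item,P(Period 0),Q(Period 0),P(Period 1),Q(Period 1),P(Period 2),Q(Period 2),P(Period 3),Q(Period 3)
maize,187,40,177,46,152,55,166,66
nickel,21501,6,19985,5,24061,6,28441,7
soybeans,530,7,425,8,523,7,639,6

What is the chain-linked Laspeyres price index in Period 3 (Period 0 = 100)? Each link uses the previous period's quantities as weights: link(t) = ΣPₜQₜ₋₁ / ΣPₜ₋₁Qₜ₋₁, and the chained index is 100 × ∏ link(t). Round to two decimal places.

Link Period 0→Period 1:
ΣP(Period 1)Q(Period 0) = 177×40 + 19985×6 + 425×7 = 7080 + 119910 + 2975 = 129965
ΣP(Period 0)Q(Period 0) = 187×40 + 21501×6 + 530×7 = 7480 + 129006 + 3710 = 140196
link = 129965/140196 = 0.927024
Link Period 1→Period 2:
ΣP(Period 2)Q(Period 1) = 152×46 + 24061×5 + 523×8 = 6992 + 120305 + 4184 = 131481
ΣP(Period 1)Q(Period 1) = 177×46 + 19985×5 + 425×8 = 8142 + 99925 + 3400 = 111467
link = 131481/111467 = 1.179551
Link Period 2→Period 3:
ΣP(Period 3)Q(Period 2) = 166×55 + 28441×6 + 639×7 = 9130 + 170646 + 4473 = 184249
ΣP(Period 2)Q(Period 2) = 152×55 + 24061×6 + 523×7 = 8360 + 144366 + 3661 = 156387
link = 184249/156387 = 1.178161
Chained index = 100 × 0.927024 × 1.179551 × 1.178161 = 128.8285

128.83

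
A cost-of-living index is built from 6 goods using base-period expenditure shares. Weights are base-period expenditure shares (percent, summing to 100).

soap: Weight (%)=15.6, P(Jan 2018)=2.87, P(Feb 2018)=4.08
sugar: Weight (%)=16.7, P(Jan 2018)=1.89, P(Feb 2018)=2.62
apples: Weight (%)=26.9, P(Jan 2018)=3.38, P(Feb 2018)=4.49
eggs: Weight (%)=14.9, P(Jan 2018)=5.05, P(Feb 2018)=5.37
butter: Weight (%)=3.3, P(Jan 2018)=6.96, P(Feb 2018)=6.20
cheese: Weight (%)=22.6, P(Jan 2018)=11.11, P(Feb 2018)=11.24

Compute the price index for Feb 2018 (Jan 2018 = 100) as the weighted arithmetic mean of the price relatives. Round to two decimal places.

122.71

soap: 15.6 × (4.08/2.87) = 15.6 × 1.421603 = 22.1770
sugar: 16.7 × (2.62/1.89) = 16.7 × 1.386243 = 23.1503
apples: 26.9 × (4.49/3.38) = 26.9 × 1.328402 = 35.7340
eggs: 14.9 × (5.37/5.05) = 14.9 × 1.063366 = 15.8442
butter: 3.3 × (6.20/6.96) = 3.3 × 0.890805 = 2.9397
cheese: 22.6 × (11.24/11.11) = 22.6 × 1.011701 = 22.8644
Index = Σ wᵢ·(p₁ᵢ/p₀ᵢ) = 22.1770 + 23.1503 + 35.7340 + 15.8442 + 2.9397 + 22.8644 = 122.7096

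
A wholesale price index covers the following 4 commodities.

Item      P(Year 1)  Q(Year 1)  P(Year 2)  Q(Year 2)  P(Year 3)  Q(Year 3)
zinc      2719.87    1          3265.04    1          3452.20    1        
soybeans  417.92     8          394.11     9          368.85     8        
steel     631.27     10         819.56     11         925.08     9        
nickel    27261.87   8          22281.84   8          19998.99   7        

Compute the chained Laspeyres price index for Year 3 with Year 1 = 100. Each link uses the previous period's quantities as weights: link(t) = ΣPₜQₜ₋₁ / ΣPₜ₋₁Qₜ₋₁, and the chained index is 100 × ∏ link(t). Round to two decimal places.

76.29

Link Year 1→Year 2:
ΣP(Year 2)Q(Year 1) = 3265.04×1 + 394.11×8 + 819.56×10 + 22281.84×8 = 3265.04 + 3152.88 + 8195.6 + 178254.72 = 192868.24
ΣP(Year 1)Q(Year 1) = 2719.87×1 + 417.92×8 + 631.27×10 + 27261.87×8 = 2719.87 + 3343.36 + 6312.7 + 218094.96 = 230470.89
link = 192868.24/230470.89 = 0.836844
Link Year 2→Year 3:
ΣP(Year 3)Q(Year 2) = 3452.20×1 + 368.85×9 + 925.08×11 + 19998.99×8 = 3452.2 + 3319.65 + 10175.88 + 159991.92 = 176939.65
ΣP(Year 2)Q(Year 2) = 3265.04×1 + 394.11×9 + 819.56×11 + 22281.84×8 = 3265.04 + 3546.99 + 9015.16 + 178254.72 = 194081.91
link = 176939.65/194081.91 = 0.911675
Chained index = 100 × 0.836844 × 0.911675 = 76.2930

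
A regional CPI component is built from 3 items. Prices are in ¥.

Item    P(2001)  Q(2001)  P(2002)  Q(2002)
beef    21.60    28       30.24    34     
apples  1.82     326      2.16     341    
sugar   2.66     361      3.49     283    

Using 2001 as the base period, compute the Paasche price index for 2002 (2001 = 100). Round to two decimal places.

Paasche price index uses current-period quantities as weights.
ΣP(2002)·Q(2002) = 30.24×34 + 2.16×341 + 3.49×283 = 1028.16 + 736.56 + 987.67 = 2752.39
ΣP(2001)·Q(2002) = 21.60×34 + 1.82×341 + 2.66×283 = 734.4 + 620.62 + 752.78 = 2107.8
Index = 2752.39 / 2107.8 × 100 = 130.5812

130.58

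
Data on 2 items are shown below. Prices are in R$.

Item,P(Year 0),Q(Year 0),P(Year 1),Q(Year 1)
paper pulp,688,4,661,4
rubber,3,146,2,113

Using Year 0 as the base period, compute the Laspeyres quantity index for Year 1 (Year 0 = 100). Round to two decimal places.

96.90

Laspeyres quantity index uses base-period prices as weights.
ΣP(Year 0)·Q(Year 1) = 688×4 + 3×113 = 2752 + 339 = 3091
ΣP(Year 0)·Q(Year 0) = 688×4 + 3×146 = 2752 + 438 = 3190
Index = 3091 / 3190 × 100 = 96.8966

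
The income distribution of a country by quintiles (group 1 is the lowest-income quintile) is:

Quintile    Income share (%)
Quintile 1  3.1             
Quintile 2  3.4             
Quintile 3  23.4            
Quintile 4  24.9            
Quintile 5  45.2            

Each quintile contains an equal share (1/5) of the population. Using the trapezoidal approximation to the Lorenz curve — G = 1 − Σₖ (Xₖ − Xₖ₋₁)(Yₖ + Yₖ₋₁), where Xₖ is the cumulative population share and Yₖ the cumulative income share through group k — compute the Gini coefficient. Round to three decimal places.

Cumulative income shares Yₖ: 0.0310, 0.0650, 0.2990, 0.5480, 1.0000
Σ (Xₖ−Xₖ₋₁)(Yₖ+Yₖ₋₁) = (1/5)(0.0310+0.0000) + (1/5)(0.0650+0.0310) + (1/5)(0.2990+0.0650) + (1/5)(0.5480+0.2990) + (1/5)(1.0000+0.5480)
  = 0.0062 + 0.0192 + 0.0728 + 0.1694 + 0.3096 = 0.5772
G = 1 − 0.5772 = 0.4228

0.423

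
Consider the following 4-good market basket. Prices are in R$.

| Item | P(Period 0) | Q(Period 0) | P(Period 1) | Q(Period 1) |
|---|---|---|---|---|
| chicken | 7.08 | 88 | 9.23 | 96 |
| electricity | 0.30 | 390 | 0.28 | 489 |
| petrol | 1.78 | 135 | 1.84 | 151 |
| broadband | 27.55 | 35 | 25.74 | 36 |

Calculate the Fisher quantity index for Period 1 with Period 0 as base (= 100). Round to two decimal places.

107.45

Laspeyres component (base-period weights):
ΣP(Period 0)Q(Period 1) = 7.08×96 + 0.30×489 + 1.78×151 + 27.55×36 = 679.68 + 146.7 + 268.78 + 991.8 = 2086.96
ΣP(Period 0)Q(Period 0) = 7.08×88 + 0.30×390 + 1.78×135 + 27.55×35 = 623.04 + 117 + 240.3 + 964.25 = 1944.59
L = 2086.96 / 1944.59 × 100 = 107.3213
Paasche component (current-period weights):
ΣP(Period 1)Q(Period 1) = 9.23×96 + 0.28×489 + 1.84×151 + 25.74×36 = 886.08 + 136.92 + 277.84 + 926.64 = 2227.48
ΣP(Period 1)Q(Period 0) = 9.23×88 + 0.28×390 + 1.84×135 + 25.74×35 = 812.24 + 109.2 + 248.4 + 900.9 = 2070.74
P = 2227.48 / 2070.74 × 100 = 107.5693
Fisher = √(L × P) = √(107.3213 × 107.5693) = 107.4452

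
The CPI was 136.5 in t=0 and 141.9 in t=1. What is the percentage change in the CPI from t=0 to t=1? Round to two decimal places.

Change = (141.9 − 136.5) / 136.5 × 100
       = 5.4 / 136.5 × 100 = 3.9560%

3.96%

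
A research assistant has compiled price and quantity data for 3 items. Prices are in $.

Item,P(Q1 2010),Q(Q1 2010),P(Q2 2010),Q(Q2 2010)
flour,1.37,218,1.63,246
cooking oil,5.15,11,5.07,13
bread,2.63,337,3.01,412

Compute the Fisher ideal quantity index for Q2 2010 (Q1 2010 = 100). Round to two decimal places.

119.78

Laspeyres component (base-period weights):
ΣP(Q1 2010)Q(Q2 2010) = 1.37×246 + 5.15×13 + 2.63×412 = 337.02 + 66.95 + 1083.56 = 1487.53
ΣP(Q1 2010)Q(Q1 2010) = 1.37×218 + 5.15×11 + 2.63×337 = 298.66 + 56.65 + 886.31 = 1241.62
L = 1487.53 / 1241.62 × 100 = 119.8056
Paasche component (current-period weights):
ΣP(Q2 2010)Q(Q2 2010) = 1.63×246 + 5.07×13 + 3.01×412 = 400.98 + 65.91 + 1240.12 = 1707.01
ΣP(Q2 2010)Q(Q1 2010) = 1.63×218 + 5.07×11 + 3.01×337 = 355.34 + 55.77 + 1014.37 = 1425.48
P = 1707.01 / 1425.48 × 100 = 119.7498
Fisher = √(L × P) = √(119.8056 × 119.7498) = 119.7777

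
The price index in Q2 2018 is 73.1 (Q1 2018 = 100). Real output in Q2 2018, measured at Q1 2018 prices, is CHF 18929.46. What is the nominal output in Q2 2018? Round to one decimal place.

13837.4

Nominal = Real × (Index/100) = 18929.46 × (73.1/100)
        = 18929.46 × 0.731 = 13837.4353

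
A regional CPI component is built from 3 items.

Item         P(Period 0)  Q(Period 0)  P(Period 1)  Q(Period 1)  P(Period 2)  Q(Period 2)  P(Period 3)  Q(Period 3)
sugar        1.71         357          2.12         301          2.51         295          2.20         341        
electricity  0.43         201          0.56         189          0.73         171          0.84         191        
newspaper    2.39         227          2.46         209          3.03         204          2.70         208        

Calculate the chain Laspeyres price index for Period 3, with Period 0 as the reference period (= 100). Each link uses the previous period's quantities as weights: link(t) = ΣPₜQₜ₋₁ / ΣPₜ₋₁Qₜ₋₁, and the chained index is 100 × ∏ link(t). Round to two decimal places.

Link Period 0→Period 1:
ΣP(Period 1)Q(Period 0) = 2.12×357 + 0.56×201 + 2.46×227 = 756.84 + 112.56 + 558.42 = 1427.82
ΣP(Period 0)Q(Period 0) = 1.71×357 + 0.43×201 + 2.39×227 = 610.47 + 86.43 + 542.53 = 1239.43
link = 1427.82/1239.43 = 1.151997
Link Period 1→Period 2:
ΣP(Period 2)Q(Period 1) = 2.51×301 + 0.73×189 + 3.03×209 = 755.51 + 137.97 + 633.27 = 1526.75
ΣP(Period 1)Q(Period 1) = 2.12×301 + 0.56×189 + 2.46×209 = 638.12 + 105.84 + 514.14 = 1258.1
link = 1526.75/1258.1 = 1.213536
Link Period 2→Period 3:
ΣP(Period 3)Q(Period 2) = 2.20×295 + 0.84×171 + 2.70×204 = 649 + 143.64 + 550.8 = 1343.44
ΣP(Period 2)Q(Period 2) = 2.51×295 + 0.73×171 + 3.03×204 = 740.45 + 124.83 + 618.12 = 1483.4
link = 1343.44/1483.4 = 0.905649
Chained index = 100 × 1.151997 × 1.213536 × 0.905649 = 126.6089

126.61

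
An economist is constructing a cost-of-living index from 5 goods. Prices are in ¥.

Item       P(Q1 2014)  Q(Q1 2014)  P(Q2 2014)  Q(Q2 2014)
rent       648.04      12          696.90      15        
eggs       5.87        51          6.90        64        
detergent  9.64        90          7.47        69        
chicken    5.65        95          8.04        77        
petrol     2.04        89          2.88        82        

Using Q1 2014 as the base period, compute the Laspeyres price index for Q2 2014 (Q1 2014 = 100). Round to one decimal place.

107.7

Laspeyres price index uses base-period quantities as weights.
ΣP(Q2 2014)·Q(Q1 2014) = 696.90×12 + 6.90×51 + 7.47×90 + 8.04×95 + 2.88×89 = 8362.8 + 351.9 + 672.3 + 763.8 + 256.32 = 10407.12
ΣP(Q1 2014)·Q(Q1 2014) = 648.04×12 + 5.87×51 + 9.64×90 + 5.65×95 + 2.04×89 = 7776.48 + 299.37 + 867.6 + 536.75 + 181.56 = 9661.76
Index = 10407.12 / 9661.76 × 100 = 107.7145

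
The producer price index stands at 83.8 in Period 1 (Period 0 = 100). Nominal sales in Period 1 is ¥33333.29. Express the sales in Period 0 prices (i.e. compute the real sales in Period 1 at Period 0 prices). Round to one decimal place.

Real = Nominal ÷ (Index/100) = 33333.29 ÷ (83.8/100)
     = 33333.29 ÷ 0.838 = 39777.1957

39777.2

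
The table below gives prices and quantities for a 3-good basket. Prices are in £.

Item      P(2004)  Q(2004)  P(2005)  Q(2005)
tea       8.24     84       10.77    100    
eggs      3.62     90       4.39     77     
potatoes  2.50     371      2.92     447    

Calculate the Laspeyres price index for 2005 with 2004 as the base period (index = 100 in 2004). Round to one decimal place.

122.5

Laspeyres price index uses base-period quantities as weights.
ΣP(2005)·Q(2004) = 10.77×84 + 4.39×90 + 2.92×371 = 904.68 + 395.1 + 1083.32 = 2383.1
ΣP(2004)·Q(2004) = 8.24×84 + 3.62×90 + 2.50×371 = 692.16 + 325.8 + 927.5 = 1945.46
Index = 2383.1 / 1945.46 × 100 = 122.4955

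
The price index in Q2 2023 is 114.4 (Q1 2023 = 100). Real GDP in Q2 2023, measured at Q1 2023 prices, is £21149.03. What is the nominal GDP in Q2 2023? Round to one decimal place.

24194.5

Nominal = Real × (Index/100) = 21149.03 × (114.4/100)
        = 21149.03 × 1.144 = 24194.4903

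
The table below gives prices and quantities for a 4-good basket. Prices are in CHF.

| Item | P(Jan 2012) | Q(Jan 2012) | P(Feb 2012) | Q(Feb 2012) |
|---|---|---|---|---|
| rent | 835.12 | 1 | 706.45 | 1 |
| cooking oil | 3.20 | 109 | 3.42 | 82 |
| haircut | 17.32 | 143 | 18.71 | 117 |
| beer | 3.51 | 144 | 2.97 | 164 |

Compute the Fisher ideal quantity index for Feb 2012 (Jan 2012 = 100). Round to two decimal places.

88.19

Laspeyres component (base-period weights):
ΣP(Jan 2012)Q(Feb 2012) = 835.12×1 + 3.20×82 + 17.32×117 + 3.51×164 = 835.12 + 262.4 + 2026.44 + 575.64 = 3699.6
ΣP(Jan 2012)Q(Jan 2012) = 835.12×1 + 3.20×109 + 17.32×143 + 3.51×144 = 835.12 + 348.8 + 2476.76 + 505.44 = 4166.12
L = 3699.6 / 4166.12 × 100 = 88.8021
Paasche component (current-period weights):
ΣP(Feb 2012)Q(Feb 2012) = 706.45×1 + 3.42×82 + 18.71×117 + 2.97×164 = 706.45 + 280.44 + 2189.07 + 487.08 = 3663.04
ΣP(Feb 2012)Q(Jan 2012) = 706.45×1 + 3.42×109 + 18.71×143 + 2.97×144 = 706.45 + 372.78 + 2675.53 + 427.68 = 4182.44
P = 3663.04 / 4182.44 × 100 = 87.5814
Fisher = √(L × P) = √(88.8021 × 87.5814) = 88.1896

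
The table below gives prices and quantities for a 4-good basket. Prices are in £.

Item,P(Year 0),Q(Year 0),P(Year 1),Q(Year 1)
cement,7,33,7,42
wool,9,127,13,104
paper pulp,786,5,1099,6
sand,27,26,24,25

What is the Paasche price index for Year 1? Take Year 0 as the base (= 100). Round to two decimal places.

133.51

Paasche price index uses current-period quantities as weights.
ΣP(Year 1)·Q(Year 1) = 7×42 + 13×104 + 1099×6 + 24×25 = 294 + 1352 + 6594 + 600 = 8840
ΣP(Year 0)·Q(Year 1) = 7×42 + 9×104 + 786×6 + 27×25 = 294 + 936 + 4716 + 675 = 6621
Index = 8840 / 6621 × 100 = 133.5146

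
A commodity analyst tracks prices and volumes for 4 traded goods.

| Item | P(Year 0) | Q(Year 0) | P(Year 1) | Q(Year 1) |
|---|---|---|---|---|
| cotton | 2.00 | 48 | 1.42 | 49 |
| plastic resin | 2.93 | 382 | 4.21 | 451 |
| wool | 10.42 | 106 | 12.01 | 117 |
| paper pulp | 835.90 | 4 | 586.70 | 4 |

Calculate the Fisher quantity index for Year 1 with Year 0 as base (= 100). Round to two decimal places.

Laspeyres component (base-period weights):
ΣP(Year 0)Q(Year 1) = 2.00×49 + 2.93×451 + 10.42×117 + 835.90×4 = 98 + 1321.43 + 1219.14 + 3343.6 = 5982.17
ΣP(Year 0)Q(Year 0) = 2.00×48 + 2.93×382 + 10.42×106 + 835.90×4 = 96 + 1119.26 + 1104.52 + 3343.6 = 5663.38
L = 5982.17 / 5663.38 × 100 = 105.6290
Paasche component (current-period weights):
ΣP(Year 1)Q(Year 1) = 1.42×49 + 4.21×451 + 12.01×117 + 586.70×4 = 69.58 + 1898.71 + 1405.17 + 2346.8 = 5720.26
ΣP(Year 1)Q(Year 0) = 1.42×48 + 4.21×382 + 12.01×106 + 586.70×4 = 68.16 + 1608.22 + 1273.06 + 2346.8 = 5296.24
P = 5720.26 / 5296.24 × 100 = 108.0061
Fisher = √(L × P) = √(105.6290 × 108.0061) = 106.8109

106.81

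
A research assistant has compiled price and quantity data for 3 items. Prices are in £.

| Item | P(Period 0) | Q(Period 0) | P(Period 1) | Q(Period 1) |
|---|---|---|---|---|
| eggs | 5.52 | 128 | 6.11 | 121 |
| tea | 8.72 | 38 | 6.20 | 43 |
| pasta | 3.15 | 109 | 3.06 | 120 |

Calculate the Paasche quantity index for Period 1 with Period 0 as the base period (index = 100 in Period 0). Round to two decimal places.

Paasche quantity index uses current-period prices as weights.
ΣP(Period 1)·Q(Period 1) = 6.11×121 + 6.20×43 + 3.06×120 = 739.31 + 266.6 + 367.2 = 1373.11
ΣP(Period 1)·Q(Period 0) = 6.11×128 + 6.20×38 + 3.06×109 = 782.08 + 235.6 + 333.54 = 1351.22
Index = 1373.11 / 1351.22 × 100 = 101.6200

101.62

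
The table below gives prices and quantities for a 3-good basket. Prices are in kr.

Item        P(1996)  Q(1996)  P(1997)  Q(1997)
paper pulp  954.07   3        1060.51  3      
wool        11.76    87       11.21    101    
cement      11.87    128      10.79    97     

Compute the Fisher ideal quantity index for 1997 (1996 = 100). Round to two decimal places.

Laspeyres component (base-period weights):
ΣP(1996)Q(1997) = 954.07×3 + 11.76×101 + 11.87×97 = 2862.21 + 1187.76 + 1151.39 = 5201.36
ΣP(1996)Q(1996) = 954.07×3 + 11.76×87 + 11.87×128 = 2862.21 + 1023.12 + 1519.36 = 5404.69
L = 5201.36 / 5404.69 × 100 = 96.2379
Paasche component (current-period weights):
ΣP(1997)Q(1997) = 1060.51×3 + 11.21×101 + 10.79×97 = 3181.53 + 1132.21 + 1046.63 = 5360.37
ΣP(1997)Q(1996) = 1060.51×3 + 11.21×87 + 10.79×128 = 3181.53 + 975.27 + 1381.12 = 5537.92
P = 5360.37 / 5537.92 × 100 = 96.7939
Fisher = √(L × P) = √(96.2379 × 96.7939) = 96.5155

96.52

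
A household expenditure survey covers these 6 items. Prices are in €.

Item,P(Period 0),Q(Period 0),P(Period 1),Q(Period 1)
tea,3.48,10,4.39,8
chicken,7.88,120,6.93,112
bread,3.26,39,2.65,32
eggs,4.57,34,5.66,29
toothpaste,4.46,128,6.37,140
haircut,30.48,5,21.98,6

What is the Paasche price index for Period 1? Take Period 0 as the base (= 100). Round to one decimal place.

Paasche price index uses current-period quantities as weights.
ΣP(Period 1)·Q(Period 1) = 4.39×8 + 6.93×112 + 2.65×32 + 5.66×29 + 6.37×140 + 21.98×6 = 35.12 + 776.16 + 84.8 + 164.14 + 891.8 + 131.88 = 2083.9
ΣP(Period 0)·Q(Period 1) = 3.48×8 + 7.88×112 + 3.26×32 + 4.57×29 + 4.46×140 + 30.48×6 = 27.84 + 882.56 + 104.32 + 132.53 + 624.4 + 182.88 = 1954.53
Index = 2083.9 / 1954.53 × 100 = 106.6190

106.6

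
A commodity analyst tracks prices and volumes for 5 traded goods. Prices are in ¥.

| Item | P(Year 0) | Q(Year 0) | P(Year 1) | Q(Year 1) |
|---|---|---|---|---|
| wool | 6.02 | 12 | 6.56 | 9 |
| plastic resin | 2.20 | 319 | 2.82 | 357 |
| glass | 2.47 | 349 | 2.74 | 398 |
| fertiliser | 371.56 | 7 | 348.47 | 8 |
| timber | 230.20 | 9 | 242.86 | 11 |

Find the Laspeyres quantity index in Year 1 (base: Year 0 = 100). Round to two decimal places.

Laspeyres quantity index uses base-period prices as weights.
ΣP(Year 0)·Q(Year 1) = 6.02×9 + 2.20×357 + 2.47×398 + 371.56×8 + 230.20×11 = 54.18 + 785.4 + 983.06 + 2972.48 + 2532.2 = 7327.32
ΣP(Year 0)·Q(Year 0) = 6.02×12 + 2.20×319 + 2.47×349 + 371.56×7 + 230.20×9 = 72.24 + 701.8 + 862.03 + 2600.92 + 2071.8 = 6308.79
Index = 7327.32 / 6308.79 × 100 = 116.1446

116.14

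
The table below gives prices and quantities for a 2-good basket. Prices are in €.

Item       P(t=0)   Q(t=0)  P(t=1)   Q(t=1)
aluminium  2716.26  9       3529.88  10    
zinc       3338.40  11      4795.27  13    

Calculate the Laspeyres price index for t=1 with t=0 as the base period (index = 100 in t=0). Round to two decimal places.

138.17

Laspeyres price index uses base-period quantities as weights.
ΣP(t=1)·Q(t=0) = 3529.88×9 + 4795.27×11 = 31768.92 + 52747.97 = 84516.89
ΣP(t=0)·Q(t=0) = 2716.26×9 + 3338.40×11 = 24446.34 + 36722.4 = 61168.74
Index = 84516.89 / 61168.74 × 100 = 138.1701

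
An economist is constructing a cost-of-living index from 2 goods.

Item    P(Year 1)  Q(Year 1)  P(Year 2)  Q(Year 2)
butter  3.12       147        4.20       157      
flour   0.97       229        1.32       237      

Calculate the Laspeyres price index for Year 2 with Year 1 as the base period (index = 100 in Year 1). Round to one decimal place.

135.1

Laspeyres price index uses base-period quantities as weights.
ΣP(Year 2)·Q(Year 1) = 4.20×147 + 1.32×229 = 617.4 + 302.28 = 919.68
ΣP(Year 1)·Q(Year 1) = 3.12×147 + 0.97×229 = 458.64 + 222.13 = 680.77
Index = 919.68 / 680.77 × 100 = 135.0941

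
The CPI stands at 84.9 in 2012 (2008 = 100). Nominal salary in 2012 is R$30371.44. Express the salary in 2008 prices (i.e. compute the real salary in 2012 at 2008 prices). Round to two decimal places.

Real = Nominal ÷ (Index/100) = 30371.44 ÷ (84.9/100)
     = 30371.44 ÷ 0.849 = 35773.1920

35773.19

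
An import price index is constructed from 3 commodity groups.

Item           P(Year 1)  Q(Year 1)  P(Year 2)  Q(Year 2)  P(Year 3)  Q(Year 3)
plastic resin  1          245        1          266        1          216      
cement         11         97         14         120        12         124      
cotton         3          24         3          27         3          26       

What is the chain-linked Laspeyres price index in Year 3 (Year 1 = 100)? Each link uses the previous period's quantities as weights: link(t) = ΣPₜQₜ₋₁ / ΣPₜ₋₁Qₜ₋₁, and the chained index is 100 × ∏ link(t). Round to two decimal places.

106.70

Link Year 1→Year 2:
ΣP(Year 2)Q(Year 1) = 1×245 + 14×97 + 3×24 = 245 + 1358 + 72 = 1675
ΣP(Year 1)Q(Year 1) = 1×245 + 11×97 + 3×24 = 245 + 1067 + 72 = 1384
link = 1675/1384 = 1.210260
Link Year 2→Year 3:
ΣP(Year 3)Q(Year 2) = 1×266 + 12×120 + 3×27 = 266 + 1440 + 81 = 1787
ΣP(Year 2)Q(Year 2) = 1×266 + 14×120 + 3×27 = 266 + 1680 + 81 = 2027
link = 1787/2027 = 0.881598
Chained index = 100 × 1.210260 × 0.881598 = 106.6963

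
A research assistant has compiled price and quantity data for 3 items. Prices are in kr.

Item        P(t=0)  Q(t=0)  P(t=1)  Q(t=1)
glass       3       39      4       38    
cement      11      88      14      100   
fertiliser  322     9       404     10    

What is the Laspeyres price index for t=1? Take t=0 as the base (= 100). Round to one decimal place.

126.1

Laspeyres price index uses base-period quantities as weights.
ΣP(t=1)·Q(t=0) = 4×39 + 14×88 + 404×9 = 156 + 1232 + 3636 = 5024
ΣP(t=0)·Q(t=0) = 3×39 + 11×88 + 322×9 = 117 + 968 + 2898 = 3983
Index = 5024 / 3983 × 100 = 126.1361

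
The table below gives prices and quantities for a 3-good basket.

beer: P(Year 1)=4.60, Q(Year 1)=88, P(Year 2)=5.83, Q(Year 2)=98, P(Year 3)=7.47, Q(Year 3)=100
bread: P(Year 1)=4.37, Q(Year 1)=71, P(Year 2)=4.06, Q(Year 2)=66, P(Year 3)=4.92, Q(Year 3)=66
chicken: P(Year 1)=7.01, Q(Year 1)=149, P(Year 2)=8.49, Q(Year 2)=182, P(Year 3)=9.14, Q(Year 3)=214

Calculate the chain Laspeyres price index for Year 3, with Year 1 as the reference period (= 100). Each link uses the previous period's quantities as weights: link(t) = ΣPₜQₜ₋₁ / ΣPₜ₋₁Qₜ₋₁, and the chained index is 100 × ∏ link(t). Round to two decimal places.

Link Year 1→Year 2:
ΣP(Year 2)Q(Year 1) = 5.83×88 + 4.06×71 + 8.49×149 = 513.04 + 288.26 + 1265.01 = 2066.31
ΣP(Year 1)Q(Year 1) = 4.60×88 + 4.37×71 + 7.01×149 = 404.8 + 310.27 + 1044.49 = 1759.56
link = 2066.31/1759.56 = 1.174333
Link Year 2→Year 3:
ΣP(Year 3)Q(Year 2) = 7.47×98 + 4.92×66 + 9.14×182 = 732.06 + 324.72 + 1663.48 = 2720.26
ΣP(Year 2)Q(Year 2) = 5.83×98 + 4.06×66 + 8.49×182 = 571.34 + 267.96 + 1545.18 = 2384.48
link = 2720.26/2384.48 = 1.140819
Chained index = 100 × 1.174333 × 1.140819 = 133.9702

133.97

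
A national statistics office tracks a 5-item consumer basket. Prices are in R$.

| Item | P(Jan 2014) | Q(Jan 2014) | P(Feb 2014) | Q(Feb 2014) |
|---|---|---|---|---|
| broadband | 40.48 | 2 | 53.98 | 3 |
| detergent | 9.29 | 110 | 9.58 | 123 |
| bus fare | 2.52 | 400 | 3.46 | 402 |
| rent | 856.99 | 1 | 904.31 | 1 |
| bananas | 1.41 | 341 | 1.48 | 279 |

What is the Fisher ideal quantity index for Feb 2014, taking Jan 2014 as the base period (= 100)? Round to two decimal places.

102.33

Laspeyres component (base-period weights):
ΣP(Jan 2014)Q(Feb 2014) = 40.48×3 + 9.29×123 + 2.52×402 + 856.99×1 + 1.41×279 = 121.44 + 1142.67 + 1013.04 + 856.99 + 393.39 = 3527.53
ΣP(Jan 2014)Q(Jan 2014) = 40.48×2 + 9.29×110 + 2.52×400 + 856.99×1 + 1.41×341 = 80.96 + 1021.9 + 1008 + 856.99 + 480.81 = 3448.66
L = 3527.53 / 3448.66 × 100 = 102.2870
Paasche component (current-period weights):
ΣP(Feb 2014)Q(Feb 2014) = 53.98×3 + 9.58×123 + 3.46×402 + 904.31×1 + 1.48×279 = 161.94 + 1178.34 + 1390.92 + 904.31 + 412.92 = 4048.43
ΣP(Feb 2014)Q(Jan 2014) = 53.98×2 + 9.58×110 + 3.46×400 + 904.31×1 + 1.48×341 = 107.96 + 1053.8 + 1384 + 904.31 + 504.68 = 3954.75
P = 4048.43 / 3954.75 × 100 = 102.3688
Fisher = √(L × P) = √(102.2870 × 102.3688) = 102.3279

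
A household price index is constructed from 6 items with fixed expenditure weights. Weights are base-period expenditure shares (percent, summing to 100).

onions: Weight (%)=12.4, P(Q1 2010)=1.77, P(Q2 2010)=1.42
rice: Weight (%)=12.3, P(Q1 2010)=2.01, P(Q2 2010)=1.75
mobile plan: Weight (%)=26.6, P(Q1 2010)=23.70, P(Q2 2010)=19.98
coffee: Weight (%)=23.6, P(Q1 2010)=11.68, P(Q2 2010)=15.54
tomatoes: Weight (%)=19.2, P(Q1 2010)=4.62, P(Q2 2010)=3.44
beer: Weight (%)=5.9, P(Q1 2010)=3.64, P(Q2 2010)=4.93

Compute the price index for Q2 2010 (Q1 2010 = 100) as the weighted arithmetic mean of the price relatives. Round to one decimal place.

onions: 12.4 × (1.42/1.77) = 12.4 × 0.802260 = 9.9480
rice: 12.3 × (1.75/2.01) = 12.3 × 0.870647 = 10.7090
mobile plan: 26.6 × (19.98/23.70) = 26.6 × 0.843038 = 22.4248
coffee: 23.6 × (15.54/11.68) = 23.6 × 1.330479 = 31.3993
tomatoes: 19.2 × (3.44/4.62) = 19.2 × 0.744589 = 14.2961
beer: 5.9 × (4.93/3.64) = 5.9 × 1.354396 = 7.9909
Index = Σ wᵢ·(p₁ᵢ/p₀ᵢ) = 9.9480 + 10.7090 + 22.4248 + 31.3993 + 14.2961 + 7.9909 = 96.7681

96.8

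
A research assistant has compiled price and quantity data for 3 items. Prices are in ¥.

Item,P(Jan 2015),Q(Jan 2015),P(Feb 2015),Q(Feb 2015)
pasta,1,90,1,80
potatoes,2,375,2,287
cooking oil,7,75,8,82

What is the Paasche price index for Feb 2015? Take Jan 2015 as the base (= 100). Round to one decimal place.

Paasche price index uses current-period quantities as weights.
ΣP(Feb 2015)·Q(Feb 2015) = 1×80 + 2×287 + 8×82 = 80 + 574 + 656 = 1310
ΣP(Jan 2015)·Q(Feb 2015) = 1×80 + 2×287 + 7×82 = 80 + 574 + 574 = 1228
Index = 1310 / 1228 × 100 = 106.6775

106.7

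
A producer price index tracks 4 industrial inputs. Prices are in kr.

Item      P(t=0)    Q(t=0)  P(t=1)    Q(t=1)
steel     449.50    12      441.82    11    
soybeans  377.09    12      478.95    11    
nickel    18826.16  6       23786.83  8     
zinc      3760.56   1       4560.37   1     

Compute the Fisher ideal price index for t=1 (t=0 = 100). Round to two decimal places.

125.21

Laspeyres component (base-period weights):
ΣP(t=1)Q(t=0) = 441.82×12 + 478.95×12 + 23786.83×6 + 4560.37×1 = 5301.84 + 5747.4 + 142720.98 + 4560.37 = 158330.59
ΣP(t=0)Q(t=0) = 449.50×12 + 377.09×12 + 18826.16×6 + 3760.56×1 = 5394 + 4525.08 + 112956.96 + 3760.56 = 126636.6
L = 158330.59 / 126636.6 × 100 = 125.0275
Paasche component (current-period weights):
ΣP(t=1)Q(t=1) = 441.82×11 + 478.95×11 + 23786.83×8 + 4560.37×1 = 4860.02 + 5268.45 + 190294.64 + 4560.37 = 204983.48
ΣP(t=0)Q(t=1) = 449.50×11 + 377.09×11 + 18826.16×8 + 3760.56×1 = 4944.5 + 4147.99 + 150609.28 + 3760.56 = 163462.33
P = 204983.48 / 163462.33 × 100 = 125.4011
Fisher = √(L × P) = √(125.0275 × 125.4011) = 125.2141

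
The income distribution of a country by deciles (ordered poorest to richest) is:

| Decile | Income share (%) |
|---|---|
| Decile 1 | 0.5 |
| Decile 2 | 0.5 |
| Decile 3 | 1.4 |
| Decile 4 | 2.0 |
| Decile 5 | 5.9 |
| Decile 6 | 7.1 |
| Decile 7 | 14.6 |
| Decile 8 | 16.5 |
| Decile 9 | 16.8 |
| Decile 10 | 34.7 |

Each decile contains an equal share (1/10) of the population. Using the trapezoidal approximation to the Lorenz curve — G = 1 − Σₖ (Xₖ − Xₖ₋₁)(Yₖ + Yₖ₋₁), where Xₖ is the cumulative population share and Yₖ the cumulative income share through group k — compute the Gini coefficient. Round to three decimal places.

Cumulative income shares Yₖ: 0.0050, 0.0100, 0.0240, 0.0440, 0.1030, 0.1740, 0.3200, 0.4850, 0.6530, 1.0000
Σ (Xₖ−Xₖ₋₁)(Yₖ+Yₖ₋₁) = (1/10)(0.0050+0.0000) + (1/10)(0.0100+0.0050) + (1/10)(0.0240+0.0100) + (1/10)(0.0440+0.0240) + (1/10)(0.1030+0.0440) + (1/10)(0.1740+0.1030) + (1/10)(0.3200+0.1740) + (1/10)(0.4850+0.3200) + (1/10)(0.6530+0.4850) + (1/10)(1.0000+0.6530)
  = 0.0005 + 0.0015 + 0.0034 + 0.0068 + 0.0147 + 0.0277 + 0.0494 + 0.0805 + 0.1138 + 0.1653 = 0.4636
G = 1 − 0.4636 = 0.5364

0.536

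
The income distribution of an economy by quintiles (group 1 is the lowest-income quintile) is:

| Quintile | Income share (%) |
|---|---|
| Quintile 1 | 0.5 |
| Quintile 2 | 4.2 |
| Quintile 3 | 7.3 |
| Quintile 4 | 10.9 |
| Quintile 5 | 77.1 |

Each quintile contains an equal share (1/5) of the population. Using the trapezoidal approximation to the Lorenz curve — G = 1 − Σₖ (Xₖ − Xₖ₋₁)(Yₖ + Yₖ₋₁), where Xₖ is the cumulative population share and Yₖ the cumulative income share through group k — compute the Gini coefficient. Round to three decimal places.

Cumulative income shares Yₖ: 0.0050, 0.0470, 0.1200, 0.2290, 1.0000
Σ (Xₖ−Xₖ₋₁)(Yₖ+Yₖ₋₁) = (1/5)(0.0050+0.0000) + (1/5)(0.0470+0.0050) + (1/5)(0.1200+0.0470) + (1/5)(0.2290+0.1200) + (1/5)(1.0000+0.2290)
  = 0.0010 + 0.0104 + 0.0334 + 0.0698 + 0.2458 = 0.3604
G = 1 − 0.3604 = 0.6396

0.640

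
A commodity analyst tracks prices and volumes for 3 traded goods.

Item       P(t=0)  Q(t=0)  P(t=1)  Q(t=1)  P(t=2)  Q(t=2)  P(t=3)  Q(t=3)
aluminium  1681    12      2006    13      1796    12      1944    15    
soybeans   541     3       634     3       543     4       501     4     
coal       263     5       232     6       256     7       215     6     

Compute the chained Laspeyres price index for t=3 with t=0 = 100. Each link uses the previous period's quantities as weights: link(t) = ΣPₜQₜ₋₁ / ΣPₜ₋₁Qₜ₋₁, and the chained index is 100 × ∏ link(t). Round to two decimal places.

111.47

Link t=0→t=1:
ΣP(t=1)Q(t=0) = 2006×12 + 634×3 + 232×5 = 24072 + 1902 + 1160 = 27134
ΣP(t=0)Q(t=0) = 1681×12 + 541×3 + 263×5 = 20172 + 1623 + 1315 = 23110
link = 27134/23110 = 1.174124
Link t=1→t=2:
ΣP(t=2)Q(t=1) = 1796×13 + 543×3 + 256×6 = 23348 + 1629 + 1536 = 26513
ΣP(t=1)Q(t=1) = 2006×13 + 634×3 + 232×6 = 26078 + 1902 + 1392 = 29372
link = 26513/29372 = 0.902662
Link t=2→t=3:
ΣP(t=3)Q(t=2) = 1944×12 + 501×4 + 215×7 = 23328 + 2004 + 1505 = 26837
ΣP(t=2)Q(t=2) = 1796×12 + 543×4 + 256×7 = 21552 + 2172 + 1792 = 25516
link = 26837/25516 = 1.051771
Chained index = 100 × 1.174124 × 0.902662 × 1.051771 = 111.4707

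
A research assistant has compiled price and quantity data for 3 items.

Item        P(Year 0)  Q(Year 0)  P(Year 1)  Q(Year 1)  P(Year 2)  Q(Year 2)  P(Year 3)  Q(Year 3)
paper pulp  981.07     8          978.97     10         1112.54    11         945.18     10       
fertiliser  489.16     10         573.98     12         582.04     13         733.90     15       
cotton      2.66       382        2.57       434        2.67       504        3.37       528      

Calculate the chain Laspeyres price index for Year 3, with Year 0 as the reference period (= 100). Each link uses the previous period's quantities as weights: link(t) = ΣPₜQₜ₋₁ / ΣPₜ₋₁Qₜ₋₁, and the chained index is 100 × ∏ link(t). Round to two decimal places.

117.20

Link Year 0→Year 1:
ΣP(Year 1)Q(Year 0) = 978.97×8 + 573.98×10 + 2.57×382 = 7831.76 + 5739.8 + 981.74 = 14553.3
ΣP(Year 0)Q(Year 0) = 981.07×8 + 489.16×10 + 2.66×382 = 7848.56 + 4891.6 + 1016.12 = 13756.28
link = 14553.3/13756.28 = 1.057939
Link Year 1→Year 2:
ΣP(Year 2)Q(Year 1) = 1112.54×10 + 582.04×12 + 2.67×434 = 11125.4 + 6984.48 + 1158.78 = 19268.66
ΣP(Year 1)Q(Year 1) = 978.97×10 + 573.98×12 + 2.57×434 = 9789.7 + 6887.76 + 1115.38 = 17792.84
link = 19268.66/17792.84 = 1.082945
Link Year 2→Year 3:
ΣP(Year 3)Q(Year 2) = 945.18×11 + 733.90×13 + 3.37×504 = 10396.98 + 9540.7 + 1698.48 = 21636.16
ΣP(Year 2)Q(Year 2) = 1112.54×11 + 582.04×13 + 2.67×504 = 12237.94 + 7566.52 + 1345.68 = 21150.14
link = 21636.16/21150.14 = 1.022980
Chained index = 100 × 1.057939 × 1.082945 × 1.022980 = 117.2016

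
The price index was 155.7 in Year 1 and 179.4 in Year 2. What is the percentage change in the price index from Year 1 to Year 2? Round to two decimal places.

Change = (179.4 − 155.7) / 155.7 × 100
       = 23.7 / 155.7 × 100 = 15.2216%

15.22%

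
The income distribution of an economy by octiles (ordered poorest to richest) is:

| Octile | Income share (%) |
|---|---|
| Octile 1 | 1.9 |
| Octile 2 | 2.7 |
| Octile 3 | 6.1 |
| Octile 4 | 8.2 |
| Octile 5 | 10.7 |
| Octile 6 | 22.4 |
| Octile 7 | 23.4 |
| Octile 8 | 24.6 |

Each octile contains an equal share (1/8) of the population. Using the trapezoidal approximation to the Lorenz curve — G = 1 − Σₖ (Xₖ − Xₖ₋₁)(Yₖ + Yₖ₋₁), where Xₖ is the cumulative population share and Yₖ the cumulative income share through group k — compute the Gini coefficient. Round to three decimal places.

0.392

Cumulative income shares Yₖ: 0.0190, 0.0460, 0.1070, 0.1890, 0.2960, 0.5200, 0.7540, 1.0000
Σ (Xₖ−Xₖ₋₁)(Yₖ+Yₖ₋₁) = (1/8)(0.0190+0.0000) + (1/8)(0.0460+0.0190) + (1/8)(0.1070+0.0460) + (1/8)(0.1890+0.1070) + (1/8)(0.2960+0.1890) + (1/8)(0.5200+0.2960) + (1/8)(0.7540+0.5200) + (1/8)(1.0000+0.7540)
  = 0.0024 + 0.0081 + 0.0191 + 0.0370 + 0.0606 + 0.1020 + 0.1593 + 0.2193 = 0.6078
G = 1 − 0.6078 = 0.3922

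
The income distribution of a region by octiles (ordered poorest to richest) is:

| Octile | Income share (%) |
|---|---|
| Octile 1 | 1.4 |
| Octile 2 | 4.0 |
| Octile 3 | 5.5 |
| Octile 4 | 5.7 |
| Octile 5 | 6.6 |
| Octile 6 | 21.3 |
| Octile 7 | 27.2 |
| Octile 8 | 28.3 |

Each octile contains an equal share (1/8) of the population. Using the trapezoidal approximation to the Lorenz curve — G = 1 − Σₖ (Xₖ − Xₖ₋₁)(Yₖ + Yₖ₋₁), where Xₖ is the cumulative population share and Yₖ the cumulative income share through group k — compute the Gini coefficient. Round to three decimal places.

0.441

Cumulative income shares Yₖ: 0.0140, 0.0540, 0.1090, 0.1660, 0.2320, 0.4450, 0.7170, 1.0000
Σ (Xₖ−Xₖ₋₁)(Yₖ+Yₖ₋₁) = (1/8)(0.0140+0.0000) + (1/8)(0.0540+0.0140) + (1/8)(0.1090+0.0540) + (1/8)(0.1660+0.1090) + (1/8)(0.2320+0.1660) + (1/8)(0.4450+0.2320) + (1/8)(0.7170+0.4450) + (1/8)(1.0000+0.7170)
  = 0.0017 + 0.0085 + 0.0204 + 0.0344 + 0.0498 + 0.0846 + 0.1453 + 0.2146 = 0.5593
G = 1 − 0.5593 = 0.4407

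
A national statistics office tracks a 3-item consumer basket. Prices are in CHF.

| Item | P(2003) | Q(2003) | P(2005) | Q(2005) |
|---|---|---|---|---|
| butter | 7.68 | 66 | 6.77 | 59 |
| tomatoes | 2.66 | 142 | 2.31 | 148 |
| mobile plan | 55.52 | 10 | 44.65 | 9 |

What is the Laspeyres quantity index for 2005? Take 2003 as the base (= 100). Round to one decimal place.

93.5

Laspeyres quantity index uses base-period prices as weights.
ΣP(2003)·Q(2005) = 7.68×59 + 2.66×148 + 55.52×9 = 453.12 + 393.68 + 499.68 = 1346.48
ΣP(2003)·Q(2003) = 7.68×66 + 2.66×142 + 55.52×10 = 506.88 + 377.72 + 555.2 = 1439.8
Index = 1346.48 / 1439.8 × 100 = 93.5185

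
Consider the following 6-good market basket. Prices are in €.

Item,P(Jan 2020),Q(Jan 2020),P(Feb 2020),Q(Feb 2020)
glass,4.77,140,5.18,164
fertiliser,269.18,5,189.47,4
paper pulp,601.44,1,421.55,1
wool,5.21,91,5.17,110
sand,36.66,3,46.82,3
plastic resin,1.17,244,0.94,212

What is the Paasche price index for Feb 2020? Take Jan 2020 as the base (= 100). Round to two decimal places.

86.61

Paasche price index uses current-period quantities as weights.
ΣP(Feb 2020)·Q(Feb 2020) = 5.18×164 + 189.47×4 + 421.55×1 + 5.17×110 + 46.82×3 + 0.94×212 = 849.52 + 757.88 + 421.55 + 568.7 + 140.46 + 199.28 = 2937.39
ΣP(Jan 2020)·Q(Feb 2020) = 4.77×164 + 269.18×4 + 601.44×1 + 5.21×110 + 36.66×3 + 1.17×212 = 782.28 + 1076.72 + 601.44 + 573.1 + 109.98 + 248.04 = 3391.56
Index = 2937.39 / 3391.56 × 100 = 86.6088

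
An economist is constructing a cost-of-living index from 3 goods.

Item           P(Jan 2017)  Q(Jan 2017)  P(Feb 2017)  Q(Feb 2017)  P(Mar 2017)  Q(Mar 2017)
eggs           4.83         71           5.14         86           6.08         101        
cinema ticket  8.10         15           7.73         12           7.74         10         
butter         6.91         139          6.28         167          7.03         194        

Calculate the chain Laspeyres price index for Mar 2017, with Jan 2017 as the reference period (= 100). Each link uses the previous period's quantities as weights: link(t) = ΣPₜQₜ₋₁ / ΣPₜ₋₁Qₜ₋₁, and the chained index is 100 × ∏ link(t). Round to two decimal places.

107.38

Link Jan 2017→Feb 2017:
ΣP(Feb 2017)Q(Jan 2017) = 5.14×71 + 7.73×15 + 6.28×139 = 364.94 + 115.95 + 872.92 = 1353.81
ΣP(Jan 2017)Q(Jan 2017) = 4.83×71 + 8.10×15 + 6.91×139 = 342.93 + 121.5 + 960.49 = 1424.92
link = 1353.81/1424.92 = 0.950095
Link Feb 2017→Mar 2017:
ΣP(Mar 2017)Q(Feb 2017) = 6.08×86 + 7.74×12 + 7.03×167 = 522.88 + 92.88 + 1174.01 = 1789.77
ΣP(Feb 2017)Q(Feb 2017) = 5.14×86 + 7.73×12 + 6.28×167 = 442.04 + 92.76 + 1048.76 = 1583.56
link = 1789.77/1583.56 = 1.130219
Chained index = 100 × 0.950095 × 1.130219 = 107.3816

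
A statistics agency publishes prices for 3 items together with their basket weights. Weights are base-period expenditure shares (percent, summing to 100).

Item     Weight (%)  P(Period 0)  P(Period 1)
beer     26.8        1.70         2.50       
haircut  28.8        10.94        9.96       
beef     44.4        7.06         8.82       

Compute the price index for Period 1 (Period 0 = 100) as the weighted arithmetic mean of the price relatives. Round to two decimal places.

121.10

beer: 26.8 × (2.50/1.70) = 26.8 × 1.470588 = 39.4118
haircut: 28.8 × (9.96/10.94) = 28.8 × 0.910420 = 26.2201
beef: 44.4 × (8.82/7.06) = 44.4 × 1.249292 = 55.4686
Index = Σ wᵢ·(p₁ᵢ/p₀ᵢ) = 39.4118 + 26.2201 + 55.4686 = 121.1004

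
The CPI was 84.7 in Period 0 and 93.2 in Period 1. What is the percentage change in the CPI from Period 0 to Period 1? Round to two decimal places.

10.04%

Change = (93.2 − 84.7) / 84.7 × 100
       = 8.5 / 84.7 × 100 = 10.0354%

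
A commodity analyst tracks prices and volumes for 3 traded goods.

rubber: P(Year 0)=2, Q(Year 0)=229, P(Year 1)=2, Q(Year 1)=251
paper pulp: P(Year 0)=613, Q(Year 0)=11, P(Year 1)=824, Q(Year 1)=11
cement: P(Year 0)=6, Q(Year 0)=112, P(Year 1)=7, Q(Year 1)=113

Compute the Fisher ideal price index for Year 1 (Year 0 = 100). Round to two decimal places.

Laspeyres component (base-period weights):
ΣP(Year 1)Q(Year 0) = 2×229 + 824×11 + 7×112 = 458 + 9064 + 784 = 10306
ΣP(Year 0)Q(Year 0) = 2×229 + 613×11 + 6×112 = 458 + 6743 + 672 = 7873
L = 10306 / 7873 × 100 = 130.9031
Paasche component (current-period weights):
ΣP(Year 1)Q(Year 1) = 2×251 + 824×11 + 7×113 = 502 + 9064 + 791 = 10357
ΣP(Year 0)Q(Year 1) = 2×251 + 613×11 + 6×113 = 502 + 6743 + 678 = 7923
P = 10357 / 7923 × 100 = 130.7207
Fisher = √(L × P) = √(130.9031 × 130.7207) = 130.8119

130.81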